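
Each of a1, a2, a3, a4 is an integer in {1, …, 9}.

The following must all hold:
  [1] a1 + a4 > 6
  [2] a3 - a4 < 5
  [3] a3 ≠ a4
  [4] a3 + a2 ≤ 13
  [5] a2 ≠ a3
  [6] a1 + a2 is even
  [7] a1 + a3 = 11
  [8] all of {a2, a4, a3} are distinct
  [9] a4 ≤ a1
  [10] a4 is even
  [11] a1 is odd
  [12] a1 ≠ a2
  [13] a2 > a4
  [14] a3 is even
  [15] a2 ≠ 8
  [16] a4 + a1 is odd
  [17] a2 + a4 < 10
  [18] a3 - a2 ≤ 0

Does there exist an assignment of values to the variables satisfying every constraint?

Satisfiable

Take a1 = 5, a2 = 7, a3 = 6, a4 = 2. Then constraint 1: a1 + a4 = 7; constraint 2: a3 - a4 = 4; constraint 4: a3 + a2 = 13, and every other listed constraint is also met.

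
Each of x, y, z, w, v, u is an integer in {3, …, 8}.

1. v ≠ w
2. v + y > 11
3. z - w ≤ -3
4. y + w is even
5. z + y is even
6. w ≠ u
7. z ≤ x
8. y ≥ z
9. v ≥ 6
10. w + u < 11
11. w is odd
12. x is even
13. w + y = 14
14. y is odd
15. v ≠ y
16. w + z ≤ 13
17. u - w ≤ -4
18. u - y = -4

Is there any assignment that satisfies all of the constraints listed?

Take x = 6, y = 7, z = 3, w = 7, v = 6, u = 3. Then constraint 2: v + y = 13; constraint 3: z - w = -4, and every other listed constraint is also met.

Satisfiable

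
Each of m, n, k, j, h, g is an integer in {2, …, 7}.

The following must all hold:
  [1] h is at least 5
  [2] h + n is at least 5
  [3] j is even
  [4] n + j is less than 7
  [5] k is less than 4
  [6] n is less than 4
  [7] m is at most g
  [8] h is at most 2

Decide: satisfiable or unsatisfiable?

Unsatisfiable

From constraint 1: h ≥ 5. From constraint 8: h ≤ 2. But 2 < 5, so no value of h works.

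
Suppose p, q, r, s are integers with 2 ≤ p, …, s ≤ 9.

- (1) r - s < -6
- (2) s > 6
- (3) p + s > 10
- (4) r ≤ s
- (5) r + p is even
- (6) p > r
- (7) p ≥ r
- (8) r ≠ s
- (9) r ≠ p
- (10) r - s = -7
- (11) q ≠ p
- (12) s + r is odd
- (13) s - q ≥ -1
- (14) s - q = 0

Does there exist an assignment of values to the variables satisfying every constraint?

Try p = 4, q = 9, r = 2, s = 9.
Check constraint 1: r - s = -7; constraint 3: p + s = 13. The remaining constraints are straightforward to verify.

Satisfiable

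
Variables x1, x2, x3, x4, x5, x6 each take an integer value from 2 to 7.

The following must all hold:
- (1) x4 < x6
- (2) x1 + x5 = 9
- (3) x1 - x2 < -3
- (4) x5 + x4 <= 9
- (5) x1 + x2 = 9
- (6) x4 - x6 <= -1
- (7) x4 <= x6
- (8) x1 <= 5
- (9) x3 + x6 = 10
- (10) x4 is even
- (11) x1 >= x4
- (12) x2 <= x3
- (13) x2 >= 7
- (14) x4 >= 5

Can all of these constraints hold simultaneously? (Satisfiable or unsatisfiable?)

Unsatisfiable

From constraints 12 and 13: x3 ≥ x2 ≥ 7. From constraints 7 and 14: x6 ≥ x4 ≥ 5. Hence x3 + x6 ≥ 12. But constraint 9 requires x3 + x6 = 10, and 10 < 12. Contradiction.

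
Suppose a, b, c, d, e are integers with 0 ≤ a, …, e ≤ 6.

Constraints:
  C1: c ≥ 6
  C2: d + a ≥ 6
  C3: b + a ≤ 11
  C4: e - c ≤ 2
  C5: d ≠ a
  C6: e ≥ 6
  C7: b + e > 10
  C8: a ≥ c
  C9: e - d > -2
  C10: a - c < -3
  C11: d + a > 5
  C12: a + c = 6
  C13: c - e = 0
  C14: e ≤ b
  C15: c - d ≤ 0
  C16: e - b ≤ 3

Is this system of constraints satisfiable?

Unsatisfiable

From constraints 6 and 14: b ≥ e ≥ 6. From constraints 1 and 8: a ≥ c ≥ 6. Hence b + a ≥ 12. But constraint 3 requires b + a ≤ 11, and 11 < 12. Contradiction.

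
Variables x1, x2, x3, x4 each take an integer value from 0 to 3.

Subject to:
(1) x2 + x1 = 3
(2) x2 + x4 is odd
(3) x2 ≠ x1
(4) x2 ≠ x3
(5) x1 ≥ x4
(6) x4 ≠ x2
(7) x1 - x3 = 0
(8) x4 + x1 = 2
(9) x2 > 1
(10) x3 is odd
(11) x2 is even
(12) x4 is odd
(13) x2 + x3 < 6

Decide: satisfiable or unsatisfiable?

Satisfiable

Try x1 = 1, x2 = 2, x3 = 1, x4 = 1.
Check constraint 1: x2 + x1 = 3; constraint 7: x1 - x3 = 0; constraint 8: x4 + x1 = 2. The remaining constraints are straightforward to verify.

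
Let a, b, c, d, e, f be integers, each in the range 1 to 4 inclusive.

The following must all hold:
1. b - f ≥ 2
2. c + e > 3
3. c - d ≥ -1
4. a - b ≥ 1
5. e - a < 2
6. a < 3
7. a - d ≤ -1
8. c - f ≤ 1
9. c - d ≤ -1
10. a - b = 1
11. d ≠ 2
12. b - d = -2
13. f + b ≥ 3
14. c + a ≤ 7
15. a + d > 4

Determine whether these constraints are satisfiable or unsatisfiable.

Constraints 1, 3, 4, 7, and 8 give f − c ≥ -1, c − d ≥ -1, d − a ≥ 1, a − b ≥ 1, b − f ≥ 2.
Adding all 5 inequalities: the left sides telescope to 0, and the right sides sum to (-1) + (-1) + 1 + 1 + 2 = 2. So 0 ≥ 2, which is false.

Unsatisfiable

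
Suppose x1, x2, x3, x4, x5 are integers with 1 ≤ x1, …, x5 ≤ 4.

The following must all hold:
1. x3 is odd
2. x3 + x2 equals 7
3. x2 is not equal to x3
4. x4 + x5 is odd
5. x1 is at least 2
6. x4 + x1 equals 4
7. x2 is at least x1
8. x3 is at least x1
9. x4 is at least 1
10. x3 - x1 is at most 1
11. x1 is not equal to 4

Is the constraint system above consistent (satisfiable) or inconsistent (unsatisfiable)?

Take x1 = 2, x2 = 4, x3 = 3, x4 = 2, x5 = 1. Then constraint 2: x3 + x2 = 7; constraint 6: x4 + x1 = 4, and every other listed constraint is also met.

Satisfiable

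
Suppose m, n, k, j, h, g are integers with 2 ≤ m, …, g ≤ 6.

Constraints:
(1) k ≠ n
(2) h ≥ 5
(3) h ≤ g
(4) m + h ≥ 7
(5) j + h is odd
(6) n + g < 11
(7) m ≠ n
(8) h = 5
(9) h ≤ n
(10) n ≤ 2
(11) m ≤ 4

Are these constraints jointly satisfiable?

Unsatisfiable

From constraint 11: m ≤ 4. From constraints 9 and 10: h ≤ n ≤ 2. Hence m + h ≤ 6. But constraint 4 requires m + h ≥ 7, and 7 > 6. Contradiction.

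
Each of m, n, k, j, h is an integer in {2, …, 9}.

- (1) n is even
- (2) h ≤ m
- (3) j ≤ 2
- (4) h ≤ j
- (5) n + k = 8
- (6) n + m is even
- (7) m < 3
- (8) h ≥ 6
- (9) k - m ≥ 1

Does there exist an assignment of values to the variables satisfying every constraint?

From constraint 8: h ≥ 6. From constraints 3 and 4: h ≤ j and j ≤ 2, so h ≤ 2. But 2 < 6, so no value of h works.

Unsatisfiable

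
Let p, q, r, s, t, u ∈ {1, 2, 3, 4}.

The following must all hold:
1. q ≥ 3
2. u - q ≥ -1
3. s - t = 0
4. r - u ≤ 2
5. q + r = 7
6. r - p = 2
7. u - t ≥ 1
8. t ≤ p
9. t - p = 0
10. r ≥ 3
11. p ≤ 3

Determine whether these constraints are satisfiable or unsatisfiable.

Try p = 2, q = 3, r = 4, s = 2, t = 2, u = 3.
Check constraint 2: u - q = 0; constraint 3: s - t = 0. The remaining constraints are straightforward to verify.

Satisfiable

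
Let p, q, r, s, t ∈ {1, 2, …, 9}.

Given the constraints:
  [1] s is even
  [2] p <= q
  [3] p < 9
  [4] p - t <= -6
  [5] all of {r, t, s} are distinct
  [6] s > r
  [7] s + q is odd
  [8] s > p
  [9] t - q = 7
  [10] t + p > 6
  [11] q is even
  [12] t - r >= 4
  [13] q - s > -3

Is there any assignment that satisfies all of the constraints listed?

Unsatisfiable

Constraint 1 makes s even and constraint 11 makes q even, so s + q must be even. Constraint 7 says s + q is odd — contradiction.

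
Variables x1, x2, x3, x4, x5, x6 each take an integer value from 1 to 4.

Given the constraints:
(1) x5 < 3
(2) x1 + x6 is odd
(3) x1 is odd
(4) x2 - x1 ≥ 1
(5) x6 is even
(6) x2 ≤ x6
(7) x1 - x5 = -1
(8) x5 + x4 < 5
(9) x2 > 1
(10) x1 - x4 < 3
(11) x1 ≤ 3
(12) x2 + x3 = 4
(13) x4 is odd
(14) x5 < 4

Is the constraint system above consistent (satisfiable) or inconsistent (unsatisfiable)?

Setting (x1, x2, x3, x4, x5, x6) = (1, 3, 1, 1, 2, 4) satisfies everything: constraint 4: x2 - x1 = 2; constraint 7: x1 - x5 = -1, and the others follow.

Satisfiable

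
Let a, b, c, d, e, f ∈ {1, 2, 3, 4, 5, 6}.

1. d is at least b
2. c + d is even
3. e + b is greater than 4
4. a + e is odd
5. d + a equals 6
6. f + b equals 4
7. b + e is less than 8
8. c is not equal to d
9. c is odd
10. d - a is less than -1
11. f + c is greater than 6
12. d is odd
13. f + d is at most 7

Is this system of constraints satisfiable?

Satisfiable

Take a = 5, b = 1, c = 5, d = 1, e = 6, f = 3. Then constraint 3: e + b = 7; constraint 5: d + a = 6, and every other listed constraint is also met.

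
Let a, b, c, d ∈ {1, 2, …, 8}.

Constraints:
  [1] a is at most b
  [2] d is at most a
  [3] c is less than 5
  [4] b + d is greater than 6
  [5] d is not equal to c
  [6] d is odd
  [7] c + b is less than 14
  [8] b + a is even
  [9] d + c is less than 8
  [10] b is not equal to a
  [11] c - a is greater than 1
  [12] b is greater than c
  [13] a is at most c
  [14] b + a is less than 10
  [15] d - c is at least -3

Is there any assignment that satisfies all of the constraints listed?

Take a = 1, b = 7, c = 4, d = 1. Then constraint 4: b + d = 8; constraint 7: c + b = 11; constraint 9: d + c = 5, and every other listed constraint is also met.

Satisfiable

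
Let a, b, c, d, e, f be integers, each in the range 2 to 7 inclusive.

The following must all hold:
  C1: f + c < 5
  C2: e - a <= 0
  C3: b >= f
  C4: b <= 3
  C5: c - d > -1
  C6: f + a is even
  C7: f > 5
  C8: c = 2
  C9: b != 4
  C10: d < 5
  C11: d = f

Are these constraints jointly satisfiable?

Unsatisfiable

From constraint 7: f ≥ 6. From constraints 3 and 4: f ≤ b and b ≤ 3, so f ≤ 3. But 3 < 6, so no value of f works.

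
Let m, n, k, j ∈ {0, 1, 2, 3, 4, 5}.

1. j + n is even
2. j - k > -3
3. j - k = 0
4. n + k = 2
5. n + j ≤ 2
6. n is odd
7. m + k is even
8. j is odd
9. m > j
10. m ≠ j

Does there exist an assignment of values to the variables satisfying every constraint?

Satisfiable

Take m = 5, n = 1, k = 1, j = 1. Then constraint 2: j - k = 0; constraint 3: j - k = 0; constraint 4: n + k = 2, and every other listed constraint is also met.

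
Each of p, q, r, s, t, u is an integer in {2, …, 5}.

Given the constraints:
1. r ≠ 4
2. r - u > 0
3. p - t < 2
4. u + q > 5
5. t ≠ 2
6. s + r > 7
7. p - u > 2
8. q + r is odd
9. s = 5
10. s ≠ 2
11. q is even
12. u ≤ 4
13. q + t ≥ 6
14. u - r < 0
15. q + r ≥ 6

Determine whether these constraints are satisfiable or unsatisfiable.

Satisfiable

The assignment p = 5, q = 4, r = 5, s = 5, t = 5, u = 2 works:
  constraint 2 holds since r - u = 3.
  constraint 3 holds since p - t = 0.
The rest check out directly.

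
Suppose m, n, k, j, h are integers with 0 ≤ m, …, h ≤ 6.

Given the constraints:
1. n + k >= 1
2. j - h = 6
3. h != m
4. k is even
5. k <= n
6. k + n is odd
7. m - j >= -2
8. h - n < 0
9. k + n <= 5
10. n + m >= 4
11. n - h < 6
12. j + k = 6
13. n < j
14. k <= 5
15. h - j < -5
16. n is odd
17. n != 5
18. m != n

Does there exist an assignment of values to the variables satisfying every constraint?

Satisfiable

One satisfying assignment is m = 4, n = 3, k = 0, j = 6, h = 0.
For the less obvious constraints — constraint 1: n + k = 3; constraint 2: j - h = 6 — and the others hold by inspection.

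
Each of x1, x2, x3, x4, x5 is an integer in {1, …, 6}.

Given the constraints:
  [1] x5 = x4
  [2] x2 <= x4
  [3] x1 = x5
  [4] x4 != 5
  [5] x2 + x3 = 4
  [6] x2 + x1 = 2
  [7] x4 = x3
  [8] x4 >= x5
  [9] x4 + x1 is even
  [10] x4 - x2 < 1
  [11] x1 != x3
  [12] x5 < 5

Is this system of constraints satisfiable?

Unsatisfiable

From constraints 1, 3, and 7, x1 = x5 = x4 = x3, so x1 = x3. But constraint 11 says x1 ≠ x3. Contradiction.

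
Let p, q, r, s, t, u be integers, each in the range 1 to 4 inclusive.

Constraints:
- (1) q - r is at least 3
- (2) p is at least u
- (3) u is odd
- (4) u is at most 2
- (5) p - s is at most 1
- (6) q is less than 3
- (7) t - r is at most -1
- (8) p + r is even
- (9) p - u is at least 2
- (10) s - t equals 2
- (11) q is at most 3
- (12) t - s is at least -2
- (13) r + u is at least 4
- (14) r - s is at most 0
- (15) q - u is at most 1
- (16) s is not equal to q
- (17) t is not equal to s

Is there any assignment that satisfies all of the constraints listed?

Unsatisfiable

Constraints 1, 5, 7, 9, 12, and 15 give r − t ≥ 1, t − s ≥ -2, s − p ≥ -1, p − u ≥ 2, u − q ≥ -1, q − r ≥ 3.
Adding all 6 inequalities: the left sides telescope to 0, and the right sides sum to 1 + (-2) + (-1) + 2 + (-1) + 3 = 2. So 0 ≥ 2, which is false.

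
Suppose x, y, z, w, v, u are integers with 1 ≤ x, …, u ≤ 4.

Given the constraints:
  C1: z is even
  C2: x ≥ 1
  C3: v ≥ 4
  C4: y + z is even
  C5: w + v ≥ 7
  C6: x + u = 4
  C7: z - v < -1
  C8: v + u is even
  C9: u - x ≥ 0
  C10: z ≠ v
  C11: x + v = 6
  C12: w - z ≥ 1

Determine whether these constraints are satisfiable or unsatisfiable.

Take x = 2, y = 4, z = 2, w = 4, v = 4, u = 2. Then constraint 5: w + v = 8; constraint 6: x + u = 4; constraint 7: z - v = -2, and every other listed constraint is also met.

Satisfiable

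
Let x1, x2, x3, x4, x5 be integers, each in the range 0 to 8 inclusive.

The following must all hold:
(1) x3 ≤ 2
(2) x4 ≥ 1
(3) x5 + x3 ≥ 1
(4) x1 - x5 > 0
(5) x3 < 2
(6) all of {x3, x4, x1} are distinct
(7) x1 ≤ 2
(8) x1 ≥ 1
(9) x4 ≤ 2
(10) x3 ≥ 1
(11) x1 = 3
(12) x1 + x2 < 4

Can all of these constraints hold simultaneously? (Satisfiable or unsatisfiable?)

Constraints 1, 2, 7, 8, 9, and 10 confine each of x3, x4, x1 to the 2 values {1, 2}.
Constraint 6 requires all 3 of them to be distinct, but only 2 values are available — impossible by the pigeonhole principle.

Unsatisfiable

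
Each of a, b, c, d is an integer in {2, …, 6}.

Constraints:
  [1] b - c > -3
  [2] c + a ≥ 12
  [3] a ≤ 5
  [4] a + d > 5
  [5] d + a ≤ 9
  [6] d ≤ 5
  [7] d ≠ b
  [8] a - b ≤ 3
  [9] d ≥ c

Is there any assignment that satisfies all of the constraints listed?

From constraints 6 and 9: c ≤ d ≤ 5. From constraint 3: a ≤ 5. Hence c + a ≤ 10. But constraint 2 requires c + a ≥ 12, and 12 > 10. Contradiction.

Unsatisfiable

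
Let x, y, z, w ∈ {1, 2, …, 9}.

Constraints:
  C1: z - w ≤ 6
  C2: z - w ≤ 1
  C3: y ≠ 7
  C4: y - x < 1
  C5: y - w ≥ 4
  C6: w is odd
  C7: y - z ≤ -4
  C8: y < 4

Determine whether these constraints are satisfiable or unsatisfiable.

Unsatisfiable

Constraints 1, 5, and 7 give z − y ≥ 4, y − w ≥ 4, w − z ≥ -6.
Adding all 3 inequalities: the left sides telescope to 0, and the right sides sum to 4 + 4 + (-6) = 2. So 0 ≥ 2, which is false.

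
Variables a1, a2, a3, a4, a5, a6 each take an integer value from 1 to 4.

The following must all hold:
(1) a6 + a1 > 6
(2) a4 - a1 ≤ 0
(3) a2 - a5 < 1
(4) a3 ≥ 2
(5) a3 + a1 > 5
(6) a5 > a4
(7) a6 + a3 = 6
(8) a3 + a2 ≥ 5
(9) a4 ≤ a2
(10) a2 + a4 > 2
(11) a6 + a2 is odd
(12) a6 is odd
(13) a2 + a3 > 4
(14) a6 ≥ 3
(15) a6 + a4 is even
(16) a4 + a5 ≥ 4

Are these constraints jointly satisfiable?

Try a1 = 4, a2 = 2, a3 = 3, a4 = 1, a5 = 4, a6 = 3.
Check constraint 1: a6 + a1 = 7; constraint 2: a4 - a1 = -3; constraint 3: a2 - a5 = -2. The remaining constraints are straightforward to verify.

Satisfiable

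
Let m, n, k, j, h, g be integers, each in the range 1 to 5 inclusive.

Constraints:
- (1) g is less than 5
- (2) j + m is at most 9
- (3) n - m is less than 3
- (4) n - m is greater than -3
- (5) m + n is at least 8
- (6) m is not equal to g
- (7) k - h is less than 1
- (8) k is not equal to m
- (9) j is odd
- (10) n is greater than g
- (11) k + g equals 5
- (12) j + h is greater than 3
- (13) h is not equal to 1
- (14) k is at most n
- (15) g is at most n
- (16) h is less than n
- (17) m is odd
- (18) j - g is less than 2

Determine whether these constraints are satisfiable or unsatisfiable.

Take m = 5, n = 5, k = 2, j = 3, h = 2, g = 3. Then constraint 2: j + m = 8; constraint 3: n - m = 0; constraint 4: n - m = 0, and every other listed constraint is also met.

Satisfiable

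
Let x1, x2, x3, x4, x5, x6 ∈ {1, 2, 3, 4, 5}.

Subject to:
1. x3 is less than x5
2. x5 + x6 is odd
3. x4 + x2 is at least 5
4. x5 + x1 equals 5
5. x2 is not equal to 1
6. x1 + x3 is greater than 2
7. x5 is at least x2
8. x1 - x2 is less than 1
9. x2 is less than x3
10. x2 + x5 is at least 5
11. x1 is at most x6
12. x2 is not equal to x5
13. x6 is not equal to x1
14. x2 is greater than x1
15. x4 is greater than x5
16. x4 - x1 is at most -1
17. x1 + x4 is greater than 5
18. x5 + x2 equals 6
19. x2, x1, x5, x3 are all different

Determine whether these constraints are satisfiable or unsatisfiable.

Constraints 1, 9, 14, 15, and 16 give x1 < x2, x2 < x3, x3 < x5, x5 < x4, x4 < x1. Chaining: x1 < x2 < x3 < x5 < x4 < x1, which forces x1 < x1 — impossible.

Unsatisfiable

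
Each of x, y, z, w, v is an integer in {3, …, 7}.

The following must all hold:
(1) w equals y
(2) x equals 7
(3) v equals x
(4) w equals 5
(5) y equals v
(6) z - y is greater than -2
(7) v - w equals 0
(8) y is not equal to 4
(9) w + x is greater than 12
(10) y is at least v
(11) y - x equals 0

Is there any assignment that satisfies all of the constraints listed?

Constraint 4 fixes w = 5 and constraint 2 fixes x = 7. Constraints 1, 3, and 5 give w = y = v = x, so w = x. But 5 ≠ 7 — contradiction.

Unsatisfiable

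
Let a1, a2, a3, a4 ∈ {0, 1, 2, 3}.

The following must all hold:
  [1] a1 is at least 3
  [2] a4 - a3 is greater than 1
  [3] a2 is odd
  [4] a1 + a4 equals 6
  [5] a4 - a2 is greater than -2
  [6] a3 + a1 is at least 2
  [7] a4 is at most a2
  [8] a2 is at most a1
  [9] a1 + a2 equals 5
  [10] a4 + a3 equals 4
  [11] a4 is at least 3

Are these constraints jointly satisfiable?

From constraint 1: a1 ≥ 3. From constraints 7 and 11: a2 ≥ a4 ≥ 3. Hence a1 + a2 ≥ 6. But constraint 9 requires a1 + a2 = 5, and 5 < 6. Contradiction.

Unsatisfiable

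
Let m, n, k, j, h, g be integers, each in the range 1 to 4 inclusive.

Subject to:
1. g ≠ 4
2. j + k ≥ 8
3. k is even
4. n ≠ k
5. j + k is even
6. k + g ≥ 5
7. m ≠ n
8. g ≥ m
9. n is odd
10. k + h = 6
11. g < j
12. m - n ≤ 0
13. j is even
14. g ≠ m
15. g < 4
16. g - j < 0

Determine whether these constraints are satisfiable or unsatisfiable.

The assignment m = 2, n = 3, k = 4, j = 4, h = 2, g = 3 works:
  constraint 2 holds since j + k = 8.
  constraint 6 holds since k + g = 7.
The rest check out directly.

Satisfiable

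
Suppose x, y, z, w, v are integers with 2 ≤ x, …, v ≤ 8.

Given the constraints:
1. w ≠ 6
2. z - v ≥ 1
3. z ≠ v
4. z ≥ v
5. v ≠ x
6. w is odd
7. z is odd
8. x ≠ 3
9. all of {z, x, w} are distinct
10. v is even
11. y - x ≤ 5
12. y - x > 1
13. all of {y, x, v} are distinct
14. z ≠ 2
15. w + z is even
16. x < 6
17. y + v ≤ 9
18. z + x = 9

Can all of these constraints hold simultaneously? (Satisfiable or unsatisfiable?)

One satisfying assignment is x = 4, y = 6, z = 5, w = 7, v = 2.
For the less obvious constraints — constraint 2: z - v = 3; constraint 11: y - x = 2; constraint 12: y - x = 2 — and the others hold by inspection.

Satisfiable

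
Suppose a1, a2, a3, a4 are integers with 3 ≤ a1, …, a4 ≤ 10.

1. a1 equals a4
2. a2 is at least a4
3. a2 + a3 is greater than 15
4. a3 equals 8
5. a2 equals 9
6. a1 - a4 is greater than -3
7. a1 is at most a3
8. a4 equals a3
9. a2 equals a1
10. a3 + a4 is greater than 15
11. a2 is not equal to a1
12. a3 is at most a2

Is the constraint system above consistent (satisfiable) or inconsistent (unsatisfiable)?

Constraint 5 fixes a2 = 9 and constraint 4 fixes a3 = 8. Constraints 1, 8, and 9 give a2 = a1 = a4 = a3, so a2 = a3. But 9 ≠ 8 — contradiction.

Unsatisfiable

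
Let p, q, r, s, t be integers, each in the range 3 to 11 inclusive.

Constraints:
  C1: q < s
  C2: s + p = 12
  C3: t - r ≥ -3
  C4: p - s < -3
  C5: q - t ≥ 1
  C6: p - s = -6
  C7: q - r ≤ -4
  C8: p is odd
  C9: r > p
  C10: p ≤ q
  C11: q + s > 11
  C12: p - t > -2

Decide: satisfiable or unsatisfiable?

Unsatisfiable

Constraints 3, 5, and 7 give r − q ≥ 4, q − t ≥ 1, t − r ≥ -3.
Adding all 3 inequalities: the left sides telescope to 0, and the right sides sum to 4 + 1 + (-3) = 2. So 0 ≥ 2, which is false.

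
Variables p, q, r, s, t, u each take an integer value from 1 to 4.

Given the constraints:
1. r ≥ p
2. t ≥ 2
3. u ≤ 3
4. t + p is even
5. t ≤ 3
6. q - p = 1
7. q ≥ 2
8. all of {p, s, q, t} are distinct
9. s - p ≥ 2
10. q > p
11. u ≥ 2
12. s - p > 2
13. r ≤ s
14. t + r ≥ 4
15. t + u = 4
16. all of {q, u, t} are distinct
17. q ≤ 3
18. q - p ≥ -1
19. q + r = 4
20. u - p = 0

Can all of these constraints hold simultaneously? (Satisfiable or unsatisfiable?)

Unsatisfiable

Constraints 2, 3, 5, 7, 11, and 17 confine each of q, u, t to the 2 values {2, 3}.
Constraint 16 requires all 3 of them to be distinct, but only 2 values are available — impossible by the pigeonhole principle.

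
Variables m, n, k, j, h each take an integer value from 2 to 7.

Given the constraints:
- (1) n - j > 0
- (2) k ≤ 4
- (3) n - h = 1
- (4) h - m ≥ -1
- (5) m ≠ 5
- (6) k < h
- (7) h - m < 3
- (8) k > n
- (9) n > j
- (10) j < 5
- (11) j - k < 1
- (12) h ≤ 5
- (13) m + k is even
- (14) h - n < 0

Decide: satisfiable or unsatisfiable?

Constraints 6, 8, and 14 give h < n, n < k, k < h. Chaining: h < n < k < h, which forces h < h — impossible.

Unsatisfiable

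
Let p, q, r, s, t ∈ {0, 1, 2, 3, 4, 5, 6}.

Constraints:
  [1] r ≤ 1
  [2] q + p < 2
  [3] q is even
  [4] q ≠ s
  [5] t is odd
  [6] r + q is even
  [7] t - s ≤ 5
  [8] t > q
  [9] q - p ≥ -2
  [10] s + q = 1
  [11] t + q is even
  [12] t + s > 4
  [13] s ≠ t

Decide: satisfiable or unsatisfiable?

Unsatisfiable

Constraint 5 makes t odd and constraint 3 makes q even, so t + q must be odd. Constraint 11 says t + q is even — contradiction.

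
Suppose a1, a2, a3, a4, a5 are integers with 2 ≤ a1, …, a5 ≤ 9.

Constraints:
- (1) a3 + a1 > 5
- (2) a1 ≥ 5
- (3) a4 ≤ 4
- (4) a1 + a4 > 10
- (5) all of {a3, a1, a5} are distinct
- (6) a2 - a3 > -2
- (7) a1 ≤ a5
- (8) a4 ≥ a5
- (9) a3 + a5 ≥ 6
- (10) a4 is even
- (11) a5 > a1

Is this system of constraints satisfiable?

From constraints 2 and 7: a5 ≥ a1 and a1 ≥ 5, so a5 ≥ 5. From constraints 3 and 8: a5 ≤ a4 and a4 ≤ 4, so a5 ≤ 4. But 4 < 5, so no value of a5 works.

Unsatisfiable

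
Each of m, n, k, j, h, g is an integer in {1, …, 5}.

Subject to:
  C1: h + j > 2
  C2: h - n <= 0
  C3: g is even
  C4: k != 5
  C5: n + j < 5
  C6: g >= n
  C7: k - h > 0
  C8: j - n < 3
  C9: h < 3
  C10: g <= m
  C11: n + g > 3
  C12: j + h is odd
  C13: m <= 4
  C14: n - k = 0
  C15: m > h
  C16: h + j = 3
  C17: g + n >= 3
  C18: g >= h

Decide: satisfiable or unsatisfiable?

Satisfiable

Take m = 2, n = 2, k = 2, j = 2, h = 1, g = 2. Then constraint 1: h + j = 3; constraint 2: h - n = -1; constraint 5: n + j = 4, and every other listed constraint is also met.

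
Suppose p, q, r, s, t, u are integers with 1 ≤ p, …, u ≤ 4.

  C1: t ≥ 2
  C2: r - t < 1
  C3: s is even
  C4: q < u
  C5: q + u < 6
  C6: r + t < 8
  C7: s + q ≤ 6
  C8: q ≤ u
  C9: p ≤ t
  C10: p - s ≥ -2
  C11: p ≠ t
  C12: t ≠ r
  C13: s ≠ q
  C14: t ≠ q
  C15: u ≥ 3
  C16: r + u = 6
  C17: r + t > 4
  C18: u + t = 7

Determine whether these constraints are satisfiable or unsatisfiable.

Satisfiable

The assignment p = 2, q = 1, r = 2, s = 4, t = 3, u = 4 works:
  constraint 2 holds since r - t = -1.
  constraint 5 holds since q + u = 5.
The rest check out directly.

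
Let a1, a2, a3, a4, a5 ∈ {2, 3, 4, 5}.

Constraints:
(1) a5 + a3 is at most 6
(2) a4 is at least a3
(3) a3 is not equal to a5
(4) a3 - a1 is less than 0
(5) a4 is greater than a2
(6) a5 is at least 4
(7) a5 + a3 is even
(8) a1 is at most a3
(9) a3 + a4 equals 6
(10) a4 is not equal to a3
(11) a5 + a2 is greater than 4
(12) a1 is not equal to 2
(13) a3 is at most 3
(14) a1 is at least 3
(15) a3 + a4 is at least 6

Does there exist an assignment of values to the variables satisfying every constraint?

Unsatisfiable

From constraint 6: a5 ≥ 4. From constraints 8 and 14: a3 ≥ a1 ≥ 3. Hence a5 + a3 ≥ 7. But constraint 1 requires a5 + a3 ≤ 6, and 6 < 7. Contradiction.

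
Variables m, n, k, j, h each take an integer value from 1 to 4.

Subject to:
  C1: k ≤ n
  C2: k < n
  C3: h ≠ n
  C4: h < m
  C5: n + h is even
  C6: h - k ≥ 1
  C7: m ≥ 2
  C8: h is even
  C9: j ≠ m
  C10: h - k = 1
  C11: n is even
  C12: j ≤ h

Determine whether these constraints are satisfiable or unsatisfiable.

One satisfying assignment is m = 4, n = 4, k = 1, j = 2, h = 2.
For the less obvious constraints — constraint 5: n + h = 6 is even; constraint 6: h - k = 1; constraint 10: h - k = 1 — and the others hold by inspection.

Satisfiable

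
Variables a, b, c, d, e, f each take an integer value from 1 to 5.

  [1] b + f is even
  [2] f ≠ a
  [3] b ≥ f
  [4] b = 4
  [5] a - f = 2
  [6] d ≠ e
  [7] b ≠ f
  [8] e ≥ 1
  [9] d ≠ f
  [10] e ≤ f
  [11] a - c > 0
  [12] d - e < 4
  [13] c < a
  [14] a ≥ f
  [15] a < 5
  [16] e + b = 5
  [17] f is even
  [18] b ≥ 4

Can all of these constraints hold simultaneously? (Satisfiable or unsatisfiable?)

Satisfiable

Try a = 4, b = 4, c = 3, d = 4, e = 1, f = 2.
Check constraint 5: a - f = 2; constraint 11: a - c = 1; constraint 12: d - e = 3. The remaining constraints are straightforward to verify.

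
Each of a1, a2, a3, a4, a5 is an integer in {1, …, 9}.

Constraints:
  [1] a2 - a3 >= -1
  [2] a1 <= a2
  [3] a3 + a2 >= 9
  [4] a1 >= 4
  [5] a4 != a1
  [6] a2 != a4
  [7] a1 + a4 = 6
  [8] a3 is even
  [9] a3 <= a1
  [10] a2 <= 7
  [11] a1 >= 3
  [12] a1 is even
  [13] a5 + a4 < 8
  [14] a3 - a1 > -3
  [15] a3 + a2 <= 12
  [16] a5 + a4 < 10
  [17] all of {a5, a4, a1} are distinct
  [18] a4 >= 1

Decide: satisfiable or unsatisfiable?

Satisfiable

One satisfying assignment is a1 = 4, a2 = 5, a3 = 4, a4 = 2, a5 = 5.
For the less obvious constraints — constraint 1: a2 - a3 = 1; constraint 3: a3 + a2 = 9; constraint 7: a1 + a4 = 6 — and the others hold by inspection.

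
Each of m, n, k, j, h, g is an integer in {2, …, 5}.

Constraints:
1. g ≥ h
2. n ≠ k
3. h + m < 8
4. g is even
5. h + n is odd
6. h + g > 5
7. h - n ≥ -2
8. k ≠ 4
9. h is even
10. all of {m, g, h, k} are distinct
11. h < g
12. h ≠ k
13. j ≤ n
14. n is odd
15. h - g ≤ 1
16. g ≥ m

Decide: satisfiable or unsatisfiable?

One satisfying assignment is m = 3, n = 3, k = 5, j = 2, h = 2, g = 4.
For the less obvious constraints — constraint 3: h + m = 5; constraint 6: h + g = 6 — and the others hold by inspection.

Satisfiable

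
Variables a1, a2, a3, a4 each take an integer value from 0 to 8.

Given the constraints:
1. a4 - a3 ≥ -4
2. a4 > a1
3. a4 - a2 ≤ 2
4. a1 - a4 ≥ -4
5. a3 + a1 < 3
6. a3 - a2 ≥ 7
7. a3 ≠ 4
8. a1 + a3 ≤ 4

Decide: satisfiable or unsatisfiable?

Unsatisfiable

Constraints 1, 3, and 6 give a2 − a4 ≥ -2, a4 − a3 ≥ -4, a3 − a2 ≥ 7.
Adding all 3 inequalities: the left sides telescope to 0, and the right sides sum to (-2) + (-4) + 7 = 1. So 0 ≥ 1, which is false.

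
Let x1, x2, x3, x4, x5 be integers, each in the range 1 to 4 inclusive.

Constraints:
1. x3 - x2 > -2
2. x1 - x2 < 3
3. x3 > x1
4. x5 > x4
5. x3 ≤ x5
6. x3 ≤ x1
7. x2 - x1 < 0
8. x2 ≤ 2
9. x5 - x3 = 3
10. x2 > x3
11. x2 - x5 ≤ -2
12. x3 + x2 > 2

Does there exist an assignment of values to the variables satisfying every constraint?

Unsatisfiable

Constraints 3, 7, and 10 give x2 < x1, x1 < x3, x3 < x2. Chaining: x2 < x1 < x3 < x2, which forces x2 < x2 — impossible.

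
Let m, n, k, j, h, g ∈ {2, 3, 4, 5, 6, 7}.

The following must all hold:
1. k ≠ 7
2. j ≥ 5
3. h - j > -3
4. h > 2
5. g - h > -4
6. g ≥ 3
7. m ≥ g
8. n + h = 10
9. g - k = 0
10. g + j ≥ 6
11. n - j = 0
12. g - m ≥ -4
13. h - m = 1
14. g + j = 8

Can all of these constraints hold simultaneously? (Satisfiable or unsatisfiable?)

Satisfiable

Try m = 4, n = 5, k = 3, j = 5, h = 5, g = 3.
Check constraint 3: h - j = 0; constraint 5: g - h = -2. The remaining constraints are straightforward to verify.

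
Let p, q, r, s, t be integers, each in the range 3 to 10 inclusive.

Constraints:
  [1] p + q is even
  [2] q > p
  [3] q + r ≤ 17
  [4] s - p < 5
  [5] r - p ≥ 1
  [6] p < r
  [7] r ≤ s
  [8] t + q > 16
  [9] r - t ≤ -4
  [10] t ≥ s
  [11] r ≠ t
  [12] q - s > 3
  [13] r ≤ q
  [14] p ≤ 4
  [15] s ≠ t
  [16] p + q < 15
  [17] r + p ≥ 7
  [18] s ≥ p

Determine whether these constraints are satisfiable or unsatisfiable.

Satisfiable

Take p = 3, q = 9, r = 5, s = 5, t = 10. Then constraint 3: q + r = 14; constraint 4: s - p = 2, and every other listed constraint is also met.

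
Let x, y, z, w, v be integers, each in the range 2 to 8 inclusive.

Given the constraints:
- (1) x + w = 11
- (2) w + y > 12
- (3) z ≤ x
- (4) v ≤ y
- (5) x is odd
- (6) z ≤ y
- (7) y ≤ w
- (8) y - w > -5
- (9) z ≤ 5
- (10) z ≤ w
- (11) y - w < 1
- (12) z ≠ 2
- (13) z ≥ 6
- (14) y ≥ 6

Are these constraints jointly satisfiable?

From constraints 3 and 13: x ≥ z ≥ 6. From constraints 7 and 14: w ≥ y ≥ 6. Hence x + w ≥ 12. But constraint 1 requires x + w = 11, and 11 < 12. Contradiction.

Unsatisfiable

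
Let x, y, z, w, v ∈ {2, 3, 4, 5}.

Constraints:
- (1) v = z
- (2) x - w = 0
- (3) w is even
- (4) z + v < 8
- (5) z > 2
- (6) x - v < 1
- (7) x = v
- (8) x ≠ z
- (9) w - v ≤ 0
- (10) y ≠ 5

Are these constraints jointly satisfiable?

From constraints 1 and 7, x = v = z, so x = z. But constraint 8 says x ≠ z. Contradiction.

Unsatisfiable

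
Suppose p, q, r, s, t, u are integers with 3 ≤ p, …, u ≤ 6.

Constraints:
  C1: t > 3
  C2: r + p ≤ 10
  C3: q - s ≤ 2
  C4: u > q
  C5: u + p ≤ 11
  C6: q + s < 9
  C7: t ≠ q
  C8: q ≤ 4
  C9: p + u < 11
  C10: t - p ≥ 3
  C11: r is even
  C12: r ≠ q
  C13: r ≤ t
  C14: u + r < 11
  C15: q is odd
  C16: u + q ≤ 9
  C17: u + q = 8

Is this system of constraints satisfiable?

Satisfiable

Setting (p, q, r, s, t, u) = (3, 3, 4, 3, 6, 5) satisfies everything: constraint 2: r + p = 7; constraint 3: q - s = 0, and the others follow.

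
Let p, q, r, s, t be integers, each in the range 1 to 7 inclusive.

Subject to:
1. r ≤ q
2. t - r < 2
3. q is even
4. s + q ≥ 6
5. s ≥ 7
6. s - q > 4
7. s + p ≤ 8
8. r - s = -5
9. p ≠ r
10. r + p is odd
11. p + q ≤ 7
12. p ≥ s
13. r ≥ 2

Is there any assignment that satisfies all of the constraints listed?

Unsatisfiable

From constraints 5 and 12: p ≥ s ≥ 7. From constraints 1 and 13: q ≥ r ≥ 2. Hence p + q ≥ 9. But constraint 11 requires p + q ≤ 7, and 7 < 9. Contradiction.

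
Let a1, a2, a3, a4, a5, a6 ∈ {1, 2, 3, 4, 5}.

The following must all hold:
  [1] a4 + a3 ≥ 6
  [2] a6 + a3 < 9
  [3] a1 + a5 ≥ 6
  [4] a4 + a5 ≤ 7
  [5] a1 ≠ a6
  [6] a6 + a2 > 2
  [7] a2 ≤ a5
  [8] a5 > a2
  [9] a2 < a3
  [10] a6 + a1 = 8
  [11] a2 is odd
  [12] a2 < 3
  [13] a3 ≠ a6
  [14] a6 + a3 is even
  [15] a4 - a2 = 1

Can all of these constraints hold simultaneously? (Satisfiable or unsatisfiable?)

One satisfying assignment is a1 = 5, a2 = 1, a3 = 5, a4 = 2, a5 = 4, a6 = 3.
For the less obvious constraints — constraint 1: a4 + a3 = 7; constraint 2: a6 + a3 = 8; constraint 3: a1 + a5 = 9 — and the others hold by inspection.

Satisfiable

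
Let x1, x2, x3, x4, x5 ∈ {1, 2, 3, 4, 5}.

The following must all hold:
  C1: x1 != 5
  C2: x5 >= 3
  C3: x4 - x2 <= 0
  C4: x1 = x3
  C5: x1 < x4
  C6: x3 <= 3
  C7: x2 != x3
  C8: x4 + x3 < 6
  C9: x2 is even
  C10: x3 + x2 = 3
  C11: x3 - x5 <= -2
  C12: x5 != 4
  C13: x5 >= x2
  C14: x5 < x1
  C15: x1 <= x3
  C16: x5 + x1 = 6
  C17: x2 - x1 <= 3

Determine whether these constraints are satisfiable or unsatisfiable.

Unsatisfiable

Constraints 3, 5, 13, and 14 give x5 < x1, x1 < x4, x4 ≤ x2, x2 ≤ x5. Chaining: x5 < x1 < x4 ≤ x2 ≤ x5, which forces x5 < x5 — impossible.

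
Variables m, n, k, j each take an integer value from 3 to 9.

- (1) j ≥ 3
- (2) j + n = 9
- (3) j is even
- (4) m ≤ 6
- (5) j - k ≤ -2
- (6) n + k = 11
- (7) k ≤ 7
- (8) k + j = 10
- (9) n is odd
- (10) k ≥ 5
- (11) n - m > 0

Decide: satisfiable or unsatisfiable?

The assignment m = 3, n = 5, k = 6, j = 4 works:
  constraint 2 holds since j + n = 9.
  constraint 5 holds since j - k = -2.
  constraint 6 holds since n + k = 11.
The rest check out directly.

Satisfiable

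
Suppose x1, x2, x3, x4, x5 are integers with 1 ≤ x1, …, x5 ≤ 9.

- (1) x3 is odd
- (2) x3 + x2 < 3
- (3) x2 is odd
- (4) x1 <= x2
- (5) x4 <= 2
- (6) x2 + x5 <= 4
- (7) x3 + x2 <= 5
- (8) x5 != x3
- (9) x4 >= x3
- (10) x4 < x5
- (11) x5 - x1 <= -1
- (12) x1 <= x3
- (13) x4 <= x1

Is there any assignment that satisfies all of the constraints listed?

Unsatisfiable

Constraints 9, 10, 11, and 12 give x1 ≤ x3, x3 ≤ x4, x4 < x5, x5 < x1. Chaining: x1 ≤ x3 ≤ x4 < x5 < x1, which forces x1 < x1 — impossible.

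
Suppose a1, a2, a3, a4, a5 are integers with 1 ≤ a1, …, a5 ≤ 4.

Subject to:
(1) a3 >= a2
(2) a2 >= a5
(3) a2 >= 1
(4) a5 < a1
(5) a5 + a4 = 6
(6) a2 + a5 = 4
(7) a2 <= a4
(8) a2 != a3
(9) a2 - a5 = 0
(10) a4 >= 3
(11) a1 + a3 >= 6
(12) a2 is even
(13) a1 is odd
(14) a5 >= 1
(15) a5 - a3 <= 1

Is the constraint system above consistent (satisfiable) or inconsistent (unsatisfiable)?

Setting (a1, a2, a3, a4, a5) = (3, 2, 4, 4, 2) satisfies everything: constraint 5: a5 + a4 = 6; constraint 6: a2 + a5 = 4; constraint 9: a2 - a5 = 0, and the others follow.

Satisfiable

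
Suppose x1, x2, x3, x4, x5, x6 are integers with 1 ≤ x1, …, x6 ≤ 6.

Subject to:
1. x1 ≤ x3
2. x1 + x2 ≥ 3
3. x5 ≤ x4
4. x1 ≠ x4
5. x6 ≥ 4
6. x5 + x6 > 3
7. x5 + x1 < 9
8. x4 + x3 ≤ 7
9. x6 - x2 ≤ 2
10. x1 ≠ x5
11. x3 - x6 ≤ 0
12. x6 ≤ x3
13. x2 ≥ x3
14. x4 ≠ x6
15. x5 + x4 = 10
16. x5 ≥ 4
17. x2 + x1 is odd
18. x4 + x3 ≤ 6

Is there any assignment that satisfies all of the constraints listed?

From constraints 3 and 16: x4 ≥ x5 ≥ 4. From constraints 5 and 12: x3 ≥ x6 ≥ 4. Hence x4 + x3 ≥ 8. But constraint 18 requires x4 + x3 ≤ 6, and 6 < 8. Contradiction.

Unsatisfiable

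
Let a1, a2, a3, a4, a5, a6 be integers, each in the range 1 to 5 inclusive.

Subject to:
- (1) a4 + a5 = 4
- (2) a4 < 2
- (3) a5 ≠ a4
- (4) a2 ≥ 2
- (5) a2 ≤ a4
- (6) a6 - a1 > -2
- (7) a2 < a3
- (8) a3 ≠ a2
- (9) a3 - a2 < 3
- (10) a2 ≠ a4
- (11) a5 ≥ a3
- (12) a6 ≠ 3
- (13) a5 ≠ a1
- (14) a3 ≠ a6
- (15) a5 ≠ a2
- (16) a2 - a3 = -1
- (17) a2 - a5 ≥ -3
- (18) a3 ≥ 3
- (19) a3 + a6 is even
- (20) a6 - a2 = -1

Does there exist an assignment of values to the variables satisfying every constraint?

Unsatisfiable

From constraints 4 and 5: a4 ≥ a2 ≥ 2. From constraints 11 and 18: a5 ≥ a3 ≥ 3. Hence a4 + a5 ≥ 5. But constraint 1 requires a4 + a5 = 4, and 4 < 5. Contradiction.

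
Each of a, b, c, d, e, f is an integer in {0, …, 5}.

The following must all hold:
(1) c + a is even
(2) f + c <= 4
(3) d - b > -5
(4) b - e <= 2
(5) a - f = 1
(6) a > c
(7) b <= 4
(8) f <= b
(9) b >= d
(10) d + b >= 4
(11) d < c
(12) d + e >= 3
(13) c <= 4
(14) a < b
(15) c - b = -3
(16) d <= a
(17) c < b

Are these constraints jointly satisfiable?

Setting (a, b, c, d, e, f) = (3, 4, 1, 0, 4, 2) satisfies everything: constraint 2: f + c = 3; constraint 3: d - b = -4; constraint 4: b - e = 0, and the others follow.

Satisfiable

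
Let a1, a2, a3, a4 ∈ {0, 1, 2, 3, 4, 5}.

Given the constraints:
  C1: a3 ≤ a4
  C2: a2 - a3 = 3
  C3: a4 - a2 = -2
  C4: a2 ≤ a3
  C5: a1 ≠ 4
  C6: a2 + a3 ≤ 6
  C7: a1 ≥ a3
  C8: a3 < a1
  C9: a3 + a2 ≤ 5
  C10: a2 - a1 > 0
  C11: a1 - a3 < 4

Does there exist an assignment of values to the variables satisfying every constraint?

Unsatisfiable

Constraints 4, 8, and 10 give a1 < a2, a2 ≤ a3, a3 < a1. Chaining: a1 < a2 ≤ a3 < a1, which forces a1 < a1 — impossible.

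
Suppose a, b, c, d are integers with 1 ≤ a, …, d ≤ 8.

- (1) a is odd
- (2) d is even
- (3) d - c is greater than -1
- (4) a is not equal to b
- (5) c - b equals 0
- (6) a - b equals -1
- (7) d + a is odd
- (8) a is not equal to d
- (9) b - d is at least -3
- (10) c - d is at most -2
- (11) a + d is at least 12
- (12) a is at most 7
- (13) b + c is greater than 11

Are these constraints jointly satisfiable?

Try a = 5, b = 6, c = 6, d = 8.
Check constraint 3: d - c = 2; constraint 5: c - b = 0; constraint 6: a - b = -1. The remaining constraints are straightforward to verify.

Satisfiable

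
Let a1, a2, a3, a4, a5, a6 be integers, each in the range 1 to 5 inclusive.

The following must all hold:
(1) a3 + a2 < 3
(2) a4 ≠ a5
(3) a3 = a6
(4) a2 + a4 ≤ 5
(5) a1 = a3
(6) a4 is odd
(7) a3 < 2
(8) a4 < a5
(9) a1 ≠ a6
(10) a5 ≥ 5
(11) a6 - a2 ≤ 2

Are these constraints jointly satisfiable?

Unsatisfiable

From constraints 3 and 5, a1 = a3 = a6, so a1 = a6. But constraint 9 says a1 ≠ a6. Contradiction.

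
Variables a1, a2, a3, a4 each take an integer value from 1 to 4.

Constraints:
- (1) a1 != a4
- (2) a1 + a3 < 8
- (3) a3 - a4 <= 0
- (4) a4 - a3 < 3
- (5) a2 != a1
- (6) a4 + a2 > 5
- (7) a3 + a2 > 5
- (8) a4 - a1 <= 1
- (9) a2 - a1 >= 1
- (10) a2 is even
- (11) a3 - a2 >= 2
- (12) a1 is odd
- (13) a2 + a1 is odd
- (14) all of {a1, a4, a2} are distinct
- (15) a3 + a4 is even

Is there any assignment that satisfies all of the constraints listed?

Unsatisfiable

Constraints 3, 8, 9, and 11 give a4 − a3 ≥ 0, a3 − a2 ≥ 2, a2 − a1 ≥ 1, a1 − a4 ≥ -1.
Adding all 4 inequalities: the left sides telescope to 0, and the right sides sum to 0 + 2 + 1 + (-1) = 2. So 0 ≥ 2, which is false.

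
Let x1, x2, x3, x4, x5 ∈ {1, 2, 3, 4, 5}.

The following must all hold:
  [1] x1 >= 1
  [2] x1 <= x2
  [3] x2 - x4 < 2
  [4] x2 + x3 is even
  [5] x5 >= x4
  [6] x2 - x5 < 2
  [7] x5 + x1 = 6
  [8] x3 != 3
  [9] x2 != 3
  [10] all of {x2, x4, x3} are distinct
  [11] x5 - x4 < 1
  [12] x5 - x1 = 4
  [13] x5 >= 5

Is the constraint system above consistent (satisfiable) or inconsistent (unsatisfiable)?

Take x1 = 1, x2 = 4, x3 = 2, x4 = 5, x5 = 5. Then constraint 3: x2 - x4 = -1; constraint 6: x2 - x5 = -1; constraint 7: x5 + x1 = 6, and every other listed constraint is also met.

Satisfiable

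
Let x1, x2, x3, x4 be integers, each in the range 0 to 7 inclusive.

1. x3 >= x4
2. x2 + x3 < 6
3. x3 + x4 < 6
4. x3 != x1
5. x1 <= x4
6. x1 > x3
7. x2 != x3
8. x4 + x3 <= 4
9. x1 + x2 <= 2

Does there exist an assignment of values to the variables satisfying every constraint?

Unsatisfiable

Constraints 1, 5, and 6 give x1 ≤ x4, x4 ≤ x3, x3 < x1. Chaining: x1 ≤ x4 ≤ x3 < x1, which forces x1 < x1 — impossible.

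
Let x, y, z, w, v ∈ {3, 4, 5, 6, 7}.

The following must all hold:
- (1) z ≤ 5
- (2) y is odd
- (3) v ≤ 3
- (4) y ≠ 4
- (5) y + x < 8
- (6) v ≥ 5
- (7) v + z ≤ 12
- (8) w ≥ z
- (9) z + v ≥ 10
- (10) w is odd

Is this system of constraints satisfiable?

Unsatisfiable

From constraint 1: z ≤ 5. From constraint 3: v ≤ 3. Hence z + v ≤ 8. But constraint 9 requires z + v ≥ 10, and 10 > 8. Contradiction.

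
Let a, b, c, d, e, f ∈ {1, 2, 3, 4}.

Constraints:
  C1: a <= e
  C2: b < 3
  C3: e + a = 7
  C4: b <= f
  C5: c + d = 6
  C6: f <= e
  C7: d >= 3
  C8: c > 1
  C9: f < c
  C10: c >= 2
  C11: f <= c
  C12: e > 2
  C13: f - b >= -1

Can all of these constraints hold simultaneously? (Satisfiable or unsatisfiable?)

Take a = 3, b = 1, c = 3, d = 3, e = 4, f = 2. Then constraint 3: e + a = 7; constraint 5: c + d = 6; constraint 13: f - b = 1, and every other listed constraint is also met.

Satisfiable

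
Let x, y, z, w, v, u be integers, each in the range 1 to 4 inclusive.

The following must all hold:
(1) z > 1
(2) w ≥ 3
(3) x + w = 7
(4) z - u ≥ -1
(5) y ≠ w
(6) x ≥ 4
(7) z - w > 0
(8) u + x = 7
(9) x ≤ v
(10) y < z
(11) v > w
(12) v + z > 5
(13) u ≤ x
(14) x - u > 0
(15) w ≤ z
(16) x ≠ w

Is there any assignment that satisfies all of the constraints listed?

Satisfiable

Take x = 4, y = 1, z = 4, w = 3, v = 4, u = 3. Then constraint 3: x + w = 7; constraint 4: z - u = 1; constraint 7: z - w = 1, and every other listed constraint is also met.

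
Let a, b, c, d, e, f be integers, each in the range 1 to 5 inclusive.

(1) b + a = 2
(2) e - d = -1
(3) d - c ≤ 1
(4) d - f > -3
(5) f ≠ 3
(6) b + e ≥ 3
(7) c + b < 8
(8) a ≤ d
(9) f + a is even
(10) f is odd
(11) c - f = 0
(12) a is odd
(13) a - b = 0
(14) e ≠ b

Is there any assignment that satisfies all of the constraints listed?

One satisfying assignment is a = 1, b = 1, c = 5, d = 3, e = 2, f = 5.
For the less obvious constraints — constraint 1: b + a = 2; constraint 2: e - d = -1 — and the others hold by inspection.

Satisfiable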